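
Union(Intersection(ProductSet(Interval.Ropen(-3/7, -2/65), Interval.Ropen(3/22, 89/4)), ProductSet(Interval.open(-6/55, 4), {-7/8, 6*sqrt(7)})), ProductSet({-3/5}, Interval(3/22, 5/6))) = Union(ProductSet({-3/5}, Interval(3/22, 5/6)), ProductSet(Interval.open(-6/55, -2/65), {6*sqrt(7)}))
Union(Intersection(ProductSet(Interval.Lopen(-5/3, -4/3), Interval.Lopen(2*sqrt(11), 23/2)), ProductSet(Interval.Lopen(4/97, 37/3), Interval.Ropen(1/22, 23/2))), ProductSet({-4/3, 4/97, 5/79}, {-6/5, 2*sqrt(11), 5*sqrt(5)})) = ProductSet({-4/3, 4/97, 5/79}, {-6/5, 2*sqrt(11), 5*sqrt(5)})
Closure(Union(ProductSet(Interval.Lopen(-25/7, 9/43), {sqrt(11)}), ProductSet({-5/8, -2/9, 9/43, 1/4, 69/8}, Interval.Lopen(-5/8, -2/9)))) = Union(ProductSet({-5/8, -2/9, 9/43, 1/4, 69/8}, Interval(-5/8, -2/9)), ProductSet(Interval(-25/7, 9/43), {sqrt(11)}))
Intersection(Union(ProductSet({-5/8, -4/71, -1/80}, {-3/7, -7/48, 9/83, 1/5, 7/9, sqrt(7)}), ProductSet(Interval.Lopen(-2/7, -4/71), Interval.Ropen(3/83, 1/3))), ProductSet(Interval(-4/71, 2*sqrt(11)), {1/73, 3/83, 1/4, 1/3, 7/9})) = Union(ProductSet({-4/71}, {3/83, 1/4}), ProductSet({-4/71, -1/80}, {7/9}))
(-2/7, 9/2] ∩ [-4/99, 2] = [-4/99, 2]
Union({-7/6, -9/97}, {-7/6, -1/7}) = {-7/6, -1/7, -9/97}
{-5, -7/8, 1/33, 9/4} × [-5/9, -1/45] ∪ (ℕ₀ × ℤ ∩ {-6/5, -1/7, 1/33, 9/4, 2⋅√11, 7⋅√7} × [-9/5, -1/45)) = {-5, -7/8, 1/33, 9/4} × [-5/9, -1/45]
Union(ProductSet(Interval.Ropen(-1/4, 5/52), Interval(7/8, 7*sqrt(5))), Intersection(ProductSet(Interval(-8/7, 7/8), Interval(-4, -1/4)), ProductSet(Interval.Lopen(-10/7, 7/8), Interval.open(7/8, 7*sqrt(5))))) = ProductSet(Interval.Ropen(-1/4, 5/52), Interval(7/8, 7*sqrt(5)))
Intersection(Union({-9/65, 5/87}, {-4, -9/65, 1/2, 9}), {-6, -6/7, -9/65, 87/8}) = {-9/65}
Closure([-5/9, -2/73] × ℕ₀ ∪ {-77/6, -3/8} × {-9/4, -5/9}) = ({-77/6, -3/8} × {-9/4, -5/9}) ∪ ([-5/9, -2/73] × ℕ₀)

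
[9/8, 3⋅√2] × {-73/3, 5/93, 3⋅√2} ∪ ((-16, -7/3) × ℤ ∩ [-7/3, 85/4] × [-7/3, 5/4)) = [9/8, 3⋅√2] × {-73/3, 5/93, 3⋅√2}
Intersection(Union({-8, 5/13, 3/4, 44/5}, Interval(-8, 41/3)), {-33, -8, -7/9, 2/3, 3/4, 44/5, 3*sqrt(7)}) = {-8, -7/9, 2/3, 3/4, 44/5, 3*sqrt(7)}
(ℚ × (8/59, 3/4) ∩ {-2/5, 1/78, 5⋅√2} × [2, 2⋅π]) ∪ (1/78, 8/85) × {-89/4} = (1/78, 8/85) × {-89/4}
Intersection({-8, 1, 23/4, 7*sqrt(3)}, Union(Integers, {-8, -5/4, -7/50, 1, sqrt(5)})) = {-8, 1}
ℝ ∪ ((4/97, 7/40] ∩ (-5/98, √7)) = (-∞, ∞)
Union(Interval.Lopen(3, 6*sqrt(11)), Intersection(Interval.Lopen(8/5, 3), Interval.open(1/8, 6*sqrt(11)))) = Interval.Lopen(8/5, 6*sqrt(11))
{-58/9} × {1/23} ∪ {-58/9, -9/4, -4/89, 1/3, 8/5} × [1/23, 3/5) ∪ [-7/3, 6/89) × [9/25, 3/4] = ([-7/3, 6/89) × [9/25, 3/4]) ∪ ({-58/9, -9/4, -4/89, 1/3, 8/5} × [1/23, 3/5))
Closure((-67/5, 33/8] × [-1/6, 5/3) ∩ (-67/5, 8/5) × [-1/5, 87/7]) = ({-67/5, 8/5} × [-1/6, 5/3]) ∪ ([-67/5, 8/5] × {-1/6, 5/3}) ∪ ((-67/5, 8/5) × [-1/6, 5/3))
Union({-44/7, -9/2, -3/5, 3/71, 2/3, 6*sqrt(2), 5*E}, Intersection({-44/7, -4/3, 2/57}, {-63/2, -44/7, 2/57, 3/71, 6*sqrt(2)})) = {-44/7, -9/2, -3/5, 2/57, 3/71, 2/3, 6*sqrt(2), 5*E}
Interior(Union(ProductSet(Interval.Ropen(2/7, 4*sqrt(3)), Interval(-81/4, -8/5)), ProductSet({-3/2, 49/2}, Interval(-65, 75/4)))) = ProductSet(Interval.open(2/7, 4*sqrt(3)), Interval.open(-81/4, -8/5))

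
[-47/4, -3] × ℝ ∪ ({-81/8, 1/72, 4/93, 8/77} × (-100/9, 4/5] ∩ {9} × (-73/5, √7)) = [-47/4, -3] × ℝ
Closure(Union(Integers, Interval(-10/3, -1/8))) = Union(Integers, Interval(-10/3, -1/8))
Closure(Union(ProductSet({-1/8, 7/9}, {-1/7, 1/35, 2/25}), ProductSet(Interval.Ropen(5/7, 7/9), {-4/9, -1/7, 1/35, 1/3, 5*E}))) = Union(ProductSet({-1/8, 7/9}, {-1/7, 1/35, 2/25}), ProductSet(Interval(5/7, 7/9), {-4/9, -1/7, 1/35, 1/3, 5*E}))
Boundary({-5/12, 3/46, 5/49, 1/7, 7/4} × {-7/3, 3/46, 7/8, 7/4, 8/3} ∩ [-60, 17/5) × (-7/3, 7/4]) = {-5/12, 3/46, 5/49, 1/7, 7/4} × {3/46, 7/8, 7/4}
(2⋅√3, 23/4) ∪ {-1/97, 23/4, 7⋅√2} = {-1/97, 7⋅√2} ∪ (2⋅√3, 23/4]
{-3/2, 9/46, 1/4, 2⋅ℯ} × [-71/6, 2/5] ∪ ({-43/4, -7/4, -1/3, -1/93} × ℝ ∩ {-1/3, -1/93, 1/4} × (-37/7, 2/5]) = ({-1/3, -1/93} × (-37/7, 2/5]) ∪ ({-3/2, 9/46, 1/4, 2⋅ℯ} × [-71/6, 2/5])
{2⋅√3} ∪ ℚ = ℚ ∪ {2⋅√3}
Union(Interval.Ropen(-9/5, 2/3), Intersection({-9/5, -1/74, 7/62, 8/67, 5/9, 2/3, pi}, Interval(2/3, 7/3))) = Interval(-9/5, 2/3)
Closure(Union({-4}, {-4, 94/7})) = {-4, 94/7}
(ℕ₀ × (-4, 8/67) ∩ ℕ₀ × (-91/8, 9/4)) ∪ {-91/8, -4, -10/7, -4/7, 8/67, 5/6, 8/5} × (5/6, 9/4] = (ℕ₀ × (-4, 8/67)) ∪ ({-91/8, -4, -10/7, -4/7, 8/67, 5/6, 8/5} × (5/6, 9/4])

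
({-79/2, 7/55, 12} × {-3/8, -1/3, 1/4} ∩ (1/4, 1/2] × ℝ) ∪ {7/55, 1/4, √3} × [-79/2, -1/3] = {7/55, 1/4, √3} × [-79/2, -1/3]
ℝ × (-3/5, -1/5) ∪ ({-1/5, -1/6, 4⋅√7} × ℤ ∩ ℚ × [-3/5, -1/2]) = ℝ × (-3/5, -1/5)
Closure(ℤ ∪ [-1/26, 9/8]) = ℤ ∪ [-1/26, 9/8]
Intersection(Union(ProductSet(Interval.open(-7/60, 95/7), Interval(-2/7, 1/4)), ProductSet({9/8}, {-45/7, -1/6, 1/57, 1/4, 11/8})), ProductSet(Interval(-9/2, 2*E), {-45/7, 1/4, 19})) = Union(ProductSet({9/8}, {-45/7, 1/4}), ProductSet(Interval.Lopen(-7/60, 2*E), {1/4}))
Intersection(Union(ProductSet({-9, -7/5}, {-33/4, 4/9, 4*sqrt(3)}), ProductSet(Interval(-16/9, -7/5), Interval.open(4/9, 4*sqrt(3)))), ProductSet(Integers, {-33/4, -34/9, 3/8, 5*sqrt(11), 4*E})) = ProductSet({-9}, {-33/4})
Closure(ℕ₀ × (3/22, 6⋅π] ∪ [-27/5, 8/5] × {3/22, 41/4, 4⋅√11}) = (ℕ₀ × [3/22, 6⋅π]) ∪ ([-27/5, 8/5] × {3/22, 41/4, 4⋅√11})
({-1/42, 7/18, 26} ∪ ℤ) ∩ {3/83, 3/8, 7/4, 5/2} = ∅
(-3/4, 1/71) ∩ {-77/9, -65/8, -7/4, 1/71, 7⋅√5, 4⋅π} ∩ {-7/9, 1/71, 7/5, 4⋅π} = ∅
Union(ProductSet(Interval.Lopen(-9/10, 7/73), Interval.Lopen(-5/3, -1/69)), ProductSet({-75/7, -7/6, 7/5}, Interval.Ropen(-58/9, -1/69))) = Union(ProductSet({-75/7, -7/6, 7/5}, Interval.Ropen(-58/9, -1/69)), ProductSet(Interval.Lopen(-9/10, 7/73), Interval.Lopen(-5/3, -1/69)))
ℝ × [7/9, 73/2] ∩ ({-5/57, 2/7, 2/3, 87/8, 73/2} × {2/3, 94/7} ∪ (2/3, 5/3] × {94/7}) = ({-5/57, 2/7, 87/8, 73/2} ∪ [2/3, 5/3]) × {94/7}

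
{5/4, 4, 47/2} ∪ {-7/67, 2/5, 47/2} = {-7/67, 2/5, 5/4, 4, 47/2}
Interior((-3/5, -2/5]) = (-3/5, -2/5)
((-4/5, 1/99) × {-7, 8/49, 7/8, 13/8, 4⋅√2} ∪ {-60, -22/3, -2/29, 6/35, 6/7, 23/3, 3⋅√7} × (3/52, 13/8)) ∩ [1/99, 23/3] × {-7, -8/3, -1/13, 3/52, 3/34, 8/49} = {6/35, 6/7, 23/3} × {3/34, 8/49}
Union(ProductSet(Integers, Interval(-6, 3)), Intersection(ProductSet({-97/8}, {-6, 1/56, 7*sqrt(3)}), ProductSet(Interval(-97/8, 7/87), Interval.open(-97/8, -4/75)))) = Union(ProductSet({-97/8}, {-6}), ProductSet(Integers, Interval(-6, 3)))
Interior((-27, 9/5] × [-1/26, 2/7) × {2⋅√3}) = ∅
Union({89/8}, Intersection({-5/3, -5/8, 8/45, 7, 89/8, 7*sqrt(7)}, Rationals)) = {-5/3, -5/8, 8/45, 7, 89/8}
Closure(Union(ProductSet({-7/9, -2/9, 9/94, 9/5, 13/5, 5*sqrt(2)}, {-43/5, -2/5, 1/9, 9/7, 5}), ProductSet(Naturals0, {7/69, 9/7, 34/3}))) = Union(ProductSet({-7/9, -2/9, 9/94, 9/5, 13/5, 5*sqrt(2)}, {-43/5, -2/5, 1/9, 9/7, 5}), ProductSet(Naturals0, {7/69, 9/7, 34/3}))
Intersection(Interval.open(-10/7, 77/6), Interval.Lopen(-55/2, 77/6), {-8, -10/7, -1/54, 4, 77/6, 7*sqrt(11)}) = {-1/54, 4}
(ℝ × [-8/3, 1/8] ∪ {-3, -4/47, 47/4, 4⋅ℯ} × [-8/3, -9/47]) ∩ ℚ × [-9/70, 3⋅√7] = ℚ × [-9/70, 1/8]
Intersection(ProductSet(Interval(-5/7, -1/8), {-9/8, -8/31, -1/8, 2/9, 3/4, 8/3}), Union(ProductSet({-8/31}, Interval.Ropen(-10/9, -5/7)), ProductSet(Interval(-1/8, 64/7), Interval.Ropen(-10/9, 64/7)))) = ProductSet({-1/8}, {-8/31, -1/8, 2/9, 3/4, 8/3})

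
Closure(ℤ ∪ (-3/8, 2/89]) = ℤ ∪ [-3/8, 2/89]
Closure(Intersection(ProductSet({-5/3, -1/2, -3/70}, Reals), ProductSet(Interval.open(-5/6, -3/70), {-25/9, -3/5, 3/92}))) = ProductSet({-1/2}, {-25/9, -3/5, 3/92})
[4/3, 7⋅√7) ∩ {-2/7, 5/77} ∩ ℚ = ∅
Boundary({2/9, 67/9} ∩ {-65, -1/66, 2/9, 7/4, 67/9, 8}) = {2/9, 67/9}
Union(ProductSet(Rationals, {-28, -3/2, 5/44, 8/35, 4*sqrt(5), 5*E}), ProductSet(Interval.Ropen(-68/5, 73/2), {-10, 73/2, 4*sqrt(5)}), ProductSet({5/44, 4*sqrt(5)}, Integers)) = Union(ProductSet({5/44, 4*sqrt(5)}, Integers), ProductSet(Interval.Ropen(-68/5, 73/2), {-10, 73/2, 4*sqrt(5)}), ProductSet(Rationals, {-28, -3/2, 5/44, 8/35, 4*sqrt(5), 5*E}))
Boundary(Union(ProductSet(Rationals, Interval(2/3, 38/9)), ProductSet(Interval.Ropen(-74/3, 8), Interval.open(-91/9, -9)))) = Union(ProductSet({-74/3, 8}, Interval(-91/9, -9)), ProductSet(Interval(-74/3, 8), {-91/9, -9}), ProductSet(Reals, Interval(2/3, 38/9)))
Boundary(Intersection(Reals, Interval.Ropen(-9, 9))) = {-9, 9}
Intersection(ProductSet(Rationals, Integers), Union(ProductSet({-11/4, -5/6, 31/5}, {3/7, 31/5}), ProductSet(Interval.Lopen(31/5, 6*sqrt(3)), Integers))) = ProductSet(Intersection(Interval.Lopen(31/5, 6*sqrt(3)), Rationals), Integers)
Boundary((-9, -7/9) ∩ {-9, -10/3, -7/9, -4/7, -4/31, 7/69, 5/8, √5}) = {-10/3}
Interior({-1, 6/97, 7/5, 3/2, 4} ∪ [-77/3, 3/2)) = (-77/3, 3/2)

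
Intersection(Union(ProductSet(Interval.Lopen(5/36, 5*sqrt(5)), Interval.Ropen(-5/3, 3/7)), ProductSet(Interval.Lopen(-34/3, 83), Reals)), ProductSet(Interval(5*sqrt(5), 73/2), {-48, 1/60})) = ProductSet(Interval(5*sqrt(5), 73/2), {-48, 1/60})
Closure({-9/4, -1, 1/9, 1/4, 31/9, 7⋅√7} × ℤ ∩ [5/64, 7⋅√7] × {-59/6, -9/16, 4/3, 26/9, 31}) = {1/9, 1/4, 31/9, 7⋅√7} × {31}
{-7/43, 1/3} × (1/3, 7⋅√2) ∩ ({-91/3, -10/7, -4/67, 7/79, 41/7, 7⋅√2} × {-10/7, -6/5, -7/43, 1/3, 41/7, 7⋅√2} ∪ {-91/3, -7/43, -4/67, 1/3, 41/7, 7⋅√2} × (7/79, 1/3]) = ∅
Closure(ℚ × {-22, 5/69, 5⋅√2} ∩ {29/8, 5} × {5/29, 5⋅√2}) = {29/8, 5} × {5⋅√2}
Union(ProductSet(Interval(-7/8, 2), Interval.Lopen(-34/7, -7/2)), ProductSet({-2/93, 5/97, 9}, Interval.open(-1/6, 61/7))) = Union(ProductSet({-2/93, 5/97, 9}, Interval.open(-1/6, 61/7)), ProductSet(Interval(-7/8, 2), Interval.Lopen(-34/7, -7/2)))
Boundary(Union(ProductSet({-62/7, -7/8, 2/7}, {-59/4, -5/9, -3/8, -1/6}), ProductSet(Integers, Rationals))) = Union(ProductSet({-62/7, -7/8, 2/7}, {-59/4, -5/9, -3/8, -1/6}), ProductSet(Integers, Reals))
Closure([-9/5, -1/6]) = [-9/5, -1/6]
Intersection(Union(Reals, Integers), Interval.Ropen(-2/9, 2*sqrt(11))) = Interval.Ropen(-2/9, 2*sqrt(11))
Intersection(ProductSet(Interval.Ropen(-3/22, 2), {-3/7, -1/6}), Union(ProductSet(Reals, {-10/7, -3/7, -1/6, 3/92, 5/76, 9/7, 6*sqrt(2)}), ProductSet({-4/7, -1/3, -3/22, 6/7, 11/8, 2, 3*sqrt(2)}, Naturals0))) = ProductSet(Interval.Ropen(-3/22, 2), {-3/7, -1/6})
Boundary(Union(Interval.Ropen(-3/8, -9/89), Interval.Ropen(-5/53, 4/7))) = {-3/8, -9/89, -5/53, 4/7}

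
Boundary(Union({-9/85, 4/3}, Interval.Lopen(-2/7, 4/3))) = {-2/7, 4/3}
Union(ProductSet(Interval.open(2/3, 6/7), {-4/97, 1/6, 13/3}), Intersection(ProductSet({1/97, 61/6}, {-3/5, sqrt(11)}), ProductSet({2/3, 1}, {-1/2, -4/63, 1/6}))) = ProductSet(Interval.open(2/3, 6/7), {-4/97, 1/6, 13/3})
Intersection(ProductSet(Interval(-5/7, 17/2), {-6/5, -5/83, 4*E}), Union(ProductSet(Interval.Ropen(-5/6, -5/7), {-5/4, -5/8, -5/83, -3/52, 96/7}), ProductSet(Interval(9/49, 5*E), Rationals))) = ProductSet(Interval(9/49, 17/2), {-6/5, -5/83})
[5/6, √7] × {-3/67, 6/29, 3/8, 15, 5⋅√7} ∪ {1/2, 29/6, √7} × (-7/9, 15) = ({1/2, 29/6, √7} × (-7/9, 15)) ∪ ([5/6, √7] × {-3/67, 6/29, 3/8, 15, 5⋅√7})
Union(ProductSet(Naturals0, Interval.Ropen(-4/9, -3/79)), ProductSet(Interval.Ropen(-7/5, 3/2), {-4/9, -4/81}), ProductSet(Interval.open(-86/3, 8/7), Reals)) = Union(ProductSet(Interval.open(-86/3, 8/7), Reals), ProductSet(Interval.Ropen(-7/5, 3/2), {-4/9, -4/81}), ProductSet(Naturals0, Interval.Ropen(-4/9, -3/79)))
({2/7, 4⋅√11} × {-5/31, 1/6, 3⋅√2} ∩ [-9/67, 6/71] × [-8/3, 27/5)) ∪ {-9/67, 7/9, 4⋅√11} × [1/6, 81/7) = {-9/67, 7/9, 4⋅√11} × [1/6, 81/7)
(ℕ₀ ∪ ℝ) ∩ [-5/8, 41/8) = [-5/8, 41/8)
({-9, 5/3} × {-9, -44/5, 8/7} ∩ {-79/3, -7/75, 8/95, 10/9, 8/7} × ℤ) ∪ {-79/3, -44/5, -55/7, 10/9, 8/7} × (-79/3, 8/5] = {-79/3, -44/5, -55/7, 10/9, 8/7} × (-79/3, 8/5]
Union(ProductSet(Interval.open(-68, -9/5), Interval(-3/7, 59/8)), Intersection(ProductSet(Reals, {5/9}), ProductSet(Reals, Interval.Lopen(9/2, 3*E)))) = ProductSet(Interval.open(-68, -9/5), Interval(-3/7, 59/8))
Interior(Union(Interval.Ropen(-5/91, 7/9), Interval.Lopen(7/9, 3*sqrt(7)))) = Union(Interval.open(-5/91, 7/9), Interval.open(7/9, 3*sqrt(7)))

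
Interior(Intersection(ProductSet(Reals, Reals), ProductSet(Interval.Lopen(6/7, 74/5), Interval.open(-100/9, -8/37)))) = ProductSet(Interval.open(6/7, 74/5), Interval.open(-100/9, -8/37))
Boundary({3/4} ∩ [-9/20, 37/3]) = {3/4}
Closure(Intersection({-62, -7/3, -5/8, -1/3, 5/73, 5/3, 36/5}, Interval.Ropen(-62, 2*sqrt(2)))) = {-62, -7/3, -5/8, -1/3, 5/73, 5/3}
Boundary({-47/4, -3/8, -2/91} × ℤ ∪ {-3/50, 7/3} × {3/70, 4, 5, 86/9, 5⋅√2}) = ({-47/4, -3/8, -2/91} × ℤ) ∪ ({-3/50, 7/3} × {3/70, 4, 5, 86/9, 5⋅√2})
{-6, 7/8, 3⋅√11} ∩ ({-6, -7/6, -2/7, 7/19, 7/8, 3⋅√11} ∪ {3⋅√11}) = {-6, 7/8, 3⋅√11}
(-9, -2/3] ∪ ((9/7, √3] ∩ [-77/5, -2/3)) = (-9, -2/3]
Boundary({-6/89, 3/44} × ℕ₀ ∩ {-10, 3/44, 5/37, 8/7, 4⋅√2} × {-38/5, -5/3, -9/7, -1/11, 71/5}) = ∅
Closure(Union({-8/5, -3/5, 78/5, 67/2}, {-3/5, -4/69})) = {-8/5, -3/5, -4/69, 78/5, 67/2}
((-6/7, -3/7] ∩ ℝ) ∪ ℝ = (-∞, ∞)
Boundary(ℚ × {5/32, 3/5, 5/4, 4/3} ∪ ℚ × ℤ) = ℝ × (ℤ ∪ {5/32, 3/5, 5/4, 4/3})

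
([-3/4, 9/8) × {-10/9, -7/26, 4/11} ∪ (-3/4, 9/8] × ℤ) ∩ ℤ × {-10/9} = {0, 1} × {-10/9}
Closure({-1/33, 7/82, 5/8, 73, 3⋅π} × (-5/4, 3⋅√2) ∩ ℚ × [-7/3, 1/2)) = {-1/33, 7/82, 5/8, 73} × [-5/4, 1/2]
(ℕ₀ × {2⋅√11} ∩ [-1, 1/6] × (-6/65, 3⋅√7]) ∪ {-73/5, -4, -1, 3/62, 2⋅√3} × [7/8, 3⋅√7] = ({0} × {2⋅√11}) ∪ ({-73/5, -4, -1, 3/62, 2⋅√3} × [7/8, 3⋅√7])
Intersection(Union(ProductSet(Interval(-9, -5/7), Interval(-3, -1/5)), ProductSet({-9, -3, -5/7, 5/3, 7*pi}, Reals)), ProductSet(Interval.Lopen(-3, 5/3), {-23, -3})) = Union(ProductSet({-5/7, 5/3}, {-23, -3}), ProductSet(Interval.Lopen(-3, -5/7), {-3}))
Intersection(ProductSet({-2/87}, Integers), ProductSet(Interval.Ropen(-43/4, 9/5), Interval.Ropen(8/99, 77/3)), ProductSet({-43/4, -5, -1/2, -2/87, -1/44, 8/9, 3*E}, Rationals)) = ProductSet({-2/87}, Range(1, 26, 1))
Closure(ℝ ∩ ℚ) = ℝ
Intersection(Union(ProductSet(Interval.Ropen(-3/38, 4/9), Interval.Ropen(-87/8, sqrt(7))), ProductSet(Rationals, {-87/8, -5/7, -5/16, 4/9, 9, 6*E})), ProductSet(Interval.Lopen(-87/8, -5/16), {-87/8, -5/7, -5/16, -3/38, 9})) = ProductSet(Intersection(Interval.Lopen(-87/8, -5/16), Rationals), {-87/8, -5/7, -5/16, 9})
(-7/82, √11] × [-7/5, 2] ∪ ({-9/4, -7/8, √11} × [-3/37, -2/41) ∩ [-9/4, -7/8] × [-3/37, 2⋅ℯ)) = ({-9/4, -7/8} × [-3/37, -2/41)) ∪ ((-7/82, √11] × [-7/5, 2])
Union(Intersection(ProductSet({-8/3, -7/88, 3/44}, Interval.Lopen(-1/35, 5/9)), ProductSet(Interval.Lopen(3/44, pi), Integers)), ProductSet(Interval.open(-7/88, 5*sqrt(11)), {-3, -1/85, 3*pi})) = ProductSet(Interval.open(-7/88, 5*sqrt(11)), {-3, -1/85, 3*pi})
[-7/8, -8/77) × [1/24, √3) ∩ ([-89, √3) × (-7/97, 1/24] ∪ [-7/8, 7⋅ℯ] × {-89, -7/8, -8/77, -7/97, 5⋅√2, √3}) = [-7/8, -8/77) × {1/24}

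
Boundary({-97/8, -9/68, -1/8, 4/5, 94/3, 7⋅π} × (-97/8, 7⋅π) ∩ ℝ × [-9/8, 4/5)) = {-97/8, -9/68, -1/8, 4/5, 94/3, 7⋅π} × [-9/8, 4/5]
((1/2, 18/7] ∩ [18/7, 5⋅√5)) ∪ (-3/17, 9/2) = (-3/17, 9/2)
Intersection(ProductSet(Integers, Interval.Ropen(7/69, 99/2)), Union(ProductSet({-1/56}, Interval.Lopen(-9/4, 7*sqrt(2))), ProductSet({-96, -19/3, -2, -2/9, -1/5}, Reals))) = ProductSet({-96, -2}, Interval.Ropen(7/69, 99/2))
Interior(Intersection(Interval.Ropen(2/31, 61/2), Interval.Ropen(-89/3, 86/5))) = Interval.open(2/31, 86/5)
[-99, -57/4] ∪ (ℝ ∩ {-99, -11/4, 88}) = [-99, -57/4] ∪ {-11/4, 88}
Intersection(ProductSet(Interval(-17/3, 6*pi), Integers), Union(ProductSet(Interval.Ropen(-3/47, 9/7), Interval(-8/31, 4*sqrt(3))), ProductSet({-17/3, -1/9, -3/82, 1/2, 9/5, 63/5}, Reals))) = Union(ProductSet({-17/3, -1/9, -3/82, 1/2, 9/5, 63/5}, Integers), ProductSet(Interval.Ropen(-3/47, 9/7), Range(0, 7, 1)))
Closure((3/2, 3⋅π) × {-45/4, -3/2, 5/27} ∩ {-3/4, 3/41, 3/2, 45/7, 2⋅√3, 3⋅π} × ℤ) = ∅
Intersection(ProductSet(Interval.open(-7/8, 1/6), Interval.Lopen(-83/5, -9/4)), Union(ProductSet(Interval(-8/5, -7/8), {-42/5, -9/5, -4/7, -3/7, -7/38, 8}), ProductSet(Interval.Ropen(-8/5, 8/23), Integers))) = ProductSet(Interval.open(-7/8, 1/6), Range(-16, -2, 1))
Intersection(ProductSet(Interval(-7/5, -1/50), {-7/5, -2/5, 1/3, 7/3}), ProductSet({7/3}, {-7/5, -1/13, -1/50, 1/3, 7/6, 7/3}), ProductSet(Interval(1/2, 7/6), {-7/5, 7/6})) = EmptySet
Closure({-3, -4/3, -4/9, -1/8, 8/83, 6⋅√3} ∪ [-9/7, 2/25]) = {-3, -4/3, 8/83, 6⋅√3} ∪ [-9/7, 2/25]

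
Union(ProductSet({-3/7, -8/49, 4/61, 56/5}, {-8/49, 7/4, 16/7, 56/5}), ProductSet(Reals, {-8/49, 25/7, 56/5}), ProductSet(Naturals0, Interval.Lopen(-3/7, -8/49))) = Union(ProductSet({-3/7, -8/49, 4/61, 56/5}, {-8/49, 7/4, 16/7, 56/5}), ProductSet(Naturals0, Interval.Lopen(-3/7, -8/49)), ProductSet(Reals, {-8/49, 25/7, 56/5}))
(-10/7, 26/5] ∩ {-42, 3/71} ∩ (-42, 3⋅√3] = {3/71}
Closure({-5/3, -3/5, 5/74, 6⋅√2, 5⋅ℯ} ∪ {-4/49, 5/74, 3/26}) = {-5/3, -3/5, -4/49, 5/74, 3/26, 6⋅√2, 5⋅ℯ}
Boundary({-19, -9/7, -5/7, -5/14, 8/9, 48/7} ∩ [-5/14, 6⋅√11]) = {-5/14, 8/9, 48/7}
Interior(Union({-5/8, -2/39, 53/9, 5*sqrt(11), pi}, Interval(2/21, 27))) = Interval.open(2/21, 27)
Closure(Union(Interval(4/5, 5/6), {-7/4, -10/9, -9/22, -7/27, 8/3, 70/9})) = Union({-7/4, -10/9, -9/22, -7/27, 8/3, 70/9}, Interval(4/5, 5/6))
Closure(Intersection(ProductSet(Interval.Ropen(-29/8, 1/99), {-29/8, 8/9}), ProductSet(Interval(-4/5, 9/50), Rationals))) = ProductSet(Interval(-4/5, 1/99), {-29/8, 8/9})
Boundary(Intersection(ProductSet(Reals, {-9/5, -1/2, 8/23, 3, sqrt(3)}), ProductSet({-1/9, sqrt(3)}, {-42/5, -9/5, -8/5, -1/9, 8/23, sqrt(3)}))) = ProductSet({-1/9, sqrt(3)}, {-9/5, 8/23, sqrt(3)})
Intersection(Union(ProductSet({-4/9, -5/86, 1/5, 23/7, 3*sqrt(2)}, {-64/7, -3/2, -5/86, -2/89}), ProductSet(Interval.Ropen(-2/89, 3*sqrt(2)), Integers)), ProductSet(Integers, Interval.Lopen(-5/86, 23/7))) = ProductSet(Range(0, 5, 1), Range(0, 4, 1))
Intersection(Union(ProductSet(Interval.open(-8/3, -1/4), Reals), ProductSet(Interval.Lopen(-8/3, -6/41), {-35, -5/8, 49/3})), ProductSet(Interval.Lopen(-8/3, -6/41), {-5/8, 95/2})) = Union(ProductSet(Interval.open(-8/3, -1/4), {-5/8, 95/2}), ProductSet(Interval.Lopen(-8/3, -6/41), {-5/8}))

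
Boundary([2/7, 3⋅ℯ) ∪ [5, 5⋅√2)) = {2/7, 3⋅ℯ}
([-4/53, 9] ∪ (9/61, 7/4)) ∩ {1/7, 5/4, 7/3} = {1/7, 5/4, 7/3}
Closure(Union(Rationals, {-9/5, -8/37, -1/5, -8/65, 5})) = Reals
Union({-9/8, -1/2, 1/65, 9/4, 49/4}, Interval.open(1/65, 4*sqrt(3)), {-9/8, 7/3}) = Union({-9/8, -1/2, 49/4}, Interval.Ropen(1/65, 4*sqrt(3)))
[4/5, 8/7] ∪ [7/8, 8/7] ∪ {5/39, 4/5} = {5/39} ∪ [4/5, 8/7]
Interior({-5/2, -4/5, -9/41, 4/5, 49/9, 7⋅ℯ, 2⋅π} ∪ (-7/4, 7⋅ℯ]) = (-7/4, 7⋅ℯ)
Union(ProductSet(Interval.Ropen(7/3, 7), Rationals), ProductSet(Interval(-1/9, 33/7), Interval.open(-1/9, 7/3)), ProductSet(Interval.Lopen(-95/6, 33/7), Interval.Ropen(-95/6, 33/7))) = Union(ProductSet(Interval.Lopen(-95/6, 33/7), Interval.Ropen(-95/6, 33/7)), ProductSet(Interval.Ropen(7/3, 7), Rationals))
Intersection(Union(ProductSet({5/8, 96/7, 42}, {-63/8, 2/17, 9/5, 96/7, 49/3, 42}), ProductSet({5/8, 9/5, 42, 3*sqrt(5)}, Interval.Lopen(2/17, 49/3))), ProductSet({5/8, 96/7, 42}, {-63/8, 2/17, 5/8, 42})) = Union(ProductSet({5/8, 42}, {5/8}), ProductSet({5/8, 96/7, 42}, {-63/8, 2/17, 42}))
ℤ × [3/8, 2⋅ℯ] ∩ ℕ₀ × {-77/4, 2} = ℕ₀ × {2}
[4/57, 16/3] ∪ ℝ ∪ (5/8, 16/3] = (-∞, ∞)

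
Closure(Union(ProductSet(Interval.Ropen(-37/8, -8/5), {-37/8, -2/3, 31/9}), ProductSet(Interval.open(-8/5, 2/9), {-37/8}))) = Union(ProductSet(Interval(-37/8, -8/5), {-37/8, -2/3, 31/9}), ProductSet(Interval(-8/5, 2/9), {-37/8}))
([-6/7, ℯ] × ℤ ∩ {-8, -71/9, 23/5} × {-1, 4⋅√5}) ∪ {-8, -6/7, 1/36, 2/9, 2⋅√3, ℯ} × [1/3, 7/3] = {-8, -6/7, 1/36, 2/9, 2⋅√3, ℯ} × [1/3, 7/3]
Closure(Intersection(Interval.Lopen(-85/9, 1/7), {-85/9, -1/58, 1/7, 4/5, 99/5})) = {-1/58, 1/7}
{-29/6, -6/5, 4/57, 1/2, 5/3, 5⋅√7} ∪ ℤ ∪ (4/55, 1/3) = ℤ ∪ {-29/6, -6/5, 4/57, 1/2, 5/3, 5⋅√7} ∪ (4/55, 1/3)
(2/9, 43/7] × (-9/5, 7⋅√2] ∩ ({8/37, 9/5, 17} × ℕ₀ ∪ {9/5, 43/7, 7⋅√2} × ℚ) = {9/5, 43/7} × (ℚ ∩ (-9/5, 7⋅√2])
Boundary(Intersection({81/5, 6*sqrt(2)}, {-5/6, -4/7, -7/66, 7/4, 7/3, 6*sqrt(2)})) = {6*sqrt(2)}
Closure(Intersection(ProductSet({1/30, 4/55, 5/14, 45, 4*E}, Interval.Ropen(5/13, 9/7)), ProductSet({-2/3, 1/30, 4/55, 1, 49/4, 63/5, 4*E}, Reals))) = ProductSet({1/30, 4/55, 4*E}, Interval(5/13, 9/7))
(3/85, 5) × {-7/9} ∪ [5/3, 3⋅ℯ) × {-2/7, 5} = ((3/85, 5) × {-7/9}) ∪ ([5/3, 3⋅ℯ) × {-2/7, 5})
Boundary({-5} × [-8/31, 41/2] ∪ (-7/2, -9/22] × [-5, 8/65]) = ({-5} × [-8/31, 41/2]) ∪ ({-7/2, -9/22} × [-5, 8/65]) ∪ ([-7/2, -9/22] × {-5, 8/65})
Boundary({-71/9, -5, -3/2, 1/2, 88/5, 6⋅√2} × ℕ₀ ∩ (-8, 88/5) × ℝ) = {-71/9, -5, -3/2, 1/2, 6⋅√2} × ℕ₀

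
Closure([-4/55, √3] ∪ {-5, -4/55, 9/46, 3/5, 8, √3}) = {-5, 8} ∪ [-4/55, √3]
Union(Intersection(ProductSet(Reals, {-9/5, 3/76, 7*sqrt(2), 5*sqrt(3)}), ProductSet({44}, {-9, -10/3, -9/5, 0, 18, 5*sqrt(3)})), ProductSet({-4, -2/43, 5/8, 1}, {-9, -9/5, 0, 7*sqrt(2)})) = Union(ProductSet({44}, {-9/5, 5*sqrt(3)}), ProductSet({-4, -2/43, 5/8, 1}, {-9, -9/5, 0, 7*sqrt(2)}))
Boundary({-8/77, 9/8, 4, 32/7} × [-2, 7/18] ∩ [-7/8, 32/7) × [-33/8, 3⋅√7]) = {-8/77, 9/8, 4} × [-2, 7/18]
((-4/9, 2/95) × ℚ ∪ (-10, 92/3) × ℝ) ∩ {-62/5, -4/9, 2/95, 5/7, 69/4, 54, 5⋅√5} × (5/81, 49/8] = {-4/9, 2/95, 5/7, 69/4, 5⋅√5} × (5/81, 49/8]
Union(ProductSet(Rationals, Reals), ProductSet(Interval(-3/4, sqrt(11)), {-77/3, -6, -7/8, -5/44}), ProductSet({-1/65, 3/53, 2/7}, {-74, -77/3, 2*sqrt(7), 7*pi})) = Union(ProductSet(Interval(-3/4, sqrt(11)), {-77/3, -6, -7/8, -5/44}), ProductSet(Rationals, Reals))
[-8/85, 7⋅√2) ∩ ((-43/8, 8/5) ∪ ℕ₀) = [-8/85, 8/5) ∪ {0, 1, …, 9}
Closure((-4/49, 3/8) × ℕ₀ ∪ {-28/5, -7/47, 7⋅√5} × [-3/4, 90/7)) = ([-4/49, 3/8] × ℕ₀) ∪ ({-28/5, -7/47, 7⋅√5} × [-3/4, 90/7])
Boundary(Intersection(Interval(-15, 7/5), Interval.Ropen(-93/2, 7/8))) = {-15, 7/8}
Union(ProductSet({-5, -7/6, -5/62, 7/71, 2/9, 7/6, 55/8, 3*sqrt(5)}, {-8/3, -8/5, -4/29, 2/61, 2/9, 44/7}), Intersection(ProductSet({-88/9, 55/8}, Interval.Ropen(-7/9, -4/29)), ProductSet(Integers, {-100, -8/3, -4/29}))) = ProductSet({-5, -7/6, -5/62, 7/71, 2/9, 7/6, 55/8, 3*sqrt(5)}, {-8/3, -8/5, -4/29, 2/61, 2/9, 44/7})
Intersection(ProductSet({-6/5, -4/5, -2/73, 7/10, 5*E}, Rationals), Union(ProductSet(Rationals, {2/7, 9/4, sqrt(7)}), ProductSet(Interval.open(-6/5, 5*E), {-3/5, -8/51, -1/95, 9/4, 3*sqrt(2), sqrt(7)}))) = Union(ProductSet({-4/5, -2/73, 7/10}, {-3/5, -8/51, -1/95, 9/4}), ProductSet({-6/5, -4/5, -2/73, 7/10}, {2/7, 9/4}))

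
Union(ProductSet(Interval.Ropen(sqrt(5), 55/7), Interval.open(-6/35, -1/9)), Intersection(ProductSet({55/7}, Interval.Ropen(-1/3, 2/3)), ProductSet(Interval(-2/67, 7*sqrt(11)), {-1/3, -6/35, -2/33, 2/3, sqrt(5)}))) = Union(ProductSet({55/7}, {-1/3, -6/35, -2/33}), ProductSet(Interval.Ropen(sqrt(5), 55/7), Interval.open(-6/35, -1/9)))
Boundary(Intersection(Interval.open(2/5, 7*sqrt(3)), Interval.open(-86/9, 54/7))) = {2/5, 54/7}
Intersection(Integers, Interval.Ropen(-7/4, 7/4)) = Range(-1, 2, 1)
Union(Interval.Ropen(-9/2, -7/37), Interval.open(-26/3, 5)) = Interval.open(-26/3, 5)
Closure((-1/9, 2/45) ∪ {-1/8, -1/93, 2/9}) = {-1/8, 2/9} ∪ [-1/9, 2/45]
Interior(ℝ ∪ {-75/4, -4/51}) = ℝ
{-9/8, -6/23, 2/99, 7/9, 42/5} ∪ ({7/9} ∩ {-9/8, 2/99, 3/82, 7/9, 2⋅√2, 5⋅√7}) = {-9/8, -6/23, 2/99, 7/9, 42/5}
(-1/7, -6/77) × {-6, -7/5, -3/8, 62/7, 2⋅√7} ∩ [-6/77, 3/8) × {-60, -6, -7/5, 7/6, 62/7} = ∅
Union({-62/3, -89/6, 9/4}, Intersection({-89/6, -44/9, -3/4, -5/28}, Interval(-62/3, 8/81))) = {-62/3, -89/6, -44/9, -3/4, -5/28, 9/4}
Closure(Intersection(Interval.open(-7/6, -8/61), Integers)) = Range(-1, 0, 1)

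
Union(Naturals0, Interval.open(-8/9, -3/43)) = Union(Interval.open(-8/9, -3/43), Naturals0)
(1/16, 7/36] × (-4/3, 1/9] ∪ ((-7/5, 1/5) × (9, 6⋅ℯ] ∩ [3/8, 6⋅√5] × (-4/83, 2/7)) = (1/16, 7/36] × (-4/3, 1/9]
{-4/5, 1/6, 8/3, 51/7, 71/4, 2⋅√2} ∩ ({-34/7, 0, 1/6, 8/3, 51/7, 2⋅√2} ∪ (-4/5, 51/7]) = {1/6, 8/3, 51/7, 2⋅√2}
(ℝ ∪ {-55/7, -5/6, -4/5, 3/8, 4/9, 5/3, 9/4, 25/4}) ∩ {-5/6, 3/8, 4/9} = {-5/6, 3/8, 4/9}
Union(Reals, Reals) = Reals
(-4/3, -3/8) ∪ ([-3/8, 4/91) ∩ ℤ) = (-4/3, -3/8) ∪ {0}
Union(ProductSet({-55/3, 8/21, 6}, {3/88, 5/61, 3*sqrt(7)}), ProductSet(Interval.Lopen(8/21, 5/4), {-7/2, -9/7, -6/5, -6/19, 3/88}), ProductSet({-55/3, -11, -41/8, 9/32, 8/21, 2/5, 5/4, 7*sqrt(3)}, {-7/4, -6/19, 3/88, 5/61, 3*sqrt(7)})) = Union(ProductSet({-55/3, 8/21, 6}, {3/88, 5/61, 3*sqrt(7)}), ProductSet({-55/3, -11, -41/8, 9/32, 8/21, 2/5, 5/4, 7*sqrt(3)}, {-7/4, -6/19, 3/88, 5/61, 3*sqrt(7)}), ProductSet(Interval.Lopen(8/21, 5/4), {-7/2, -9/7, -6/5, -6/19, 3/88}))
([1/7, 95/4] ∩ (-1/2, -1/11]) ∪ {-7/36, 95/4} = {-7/36, 95/4}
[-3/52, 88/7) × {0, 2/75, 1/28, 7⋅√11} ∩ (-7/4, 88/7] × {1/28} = [-3/52, 88/7) × {1/28}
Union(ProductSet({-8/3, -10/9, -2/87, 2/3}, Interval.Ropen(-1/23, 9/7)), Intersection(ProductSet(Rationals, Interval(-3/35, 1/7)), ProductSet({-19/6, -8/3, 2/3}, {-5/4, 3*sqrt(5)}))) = ProductSet({-8/3, -10/9, -2/87, 2/3}, Interval.Ropen(-1/23, 9/7))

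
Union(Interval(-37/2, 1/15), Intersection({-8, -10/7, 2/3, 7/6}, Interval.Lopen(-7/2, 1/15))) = Interval(-37/2, 1/15)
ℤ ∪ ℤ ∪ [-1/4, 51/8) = ℤ ∪ [-1/4, 51/8)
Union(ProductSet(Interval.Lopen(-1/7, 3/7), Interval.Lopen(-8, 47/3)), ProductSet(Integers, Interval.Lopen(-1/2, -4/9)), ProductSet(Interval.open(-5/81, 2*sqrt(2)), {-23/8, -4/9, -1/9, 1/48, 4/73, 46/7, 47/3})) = Union(ProductSet(Integers, Interval.Lopen(-1/2, -4/9)), ProductSet(Interval.Lopen(-1/7, 3/7), Interval.Lopen(-8, 47/3)), ProductSet(Interval.open(-5/81, 2*sqrt(2)), {-23/8, -4/9, -1/9, 1/48, 4/73, 46/7, 47/3}))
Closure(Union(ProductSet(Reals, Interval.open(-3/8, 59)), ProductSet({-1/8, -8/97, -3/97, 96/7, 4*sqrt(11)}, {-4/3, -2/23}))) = Union(ProductSet({-1/8, -8/97, -3/97, 96/7, 4*sqrt(11)}, {-4/3, -2/23}), ProductSet(Reals, Interval(-3/8, 59)))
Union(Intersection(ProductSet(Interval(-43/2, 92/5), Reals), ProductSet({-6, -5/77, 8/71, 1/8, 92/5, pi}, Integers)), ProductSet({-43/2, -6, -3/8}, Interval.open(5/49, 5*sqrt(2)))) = Union(ProductSet({-43/2, -6, -3/8}, Interval.open(5/49, 5*sqrt(2))), ProductSet({-6, -5/77, 8/71, 1/8, 92/5, pi}, Integers))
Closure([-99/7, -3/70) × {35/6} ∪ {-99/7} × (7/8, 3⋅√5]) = ([-99/7, -3/70] × {35/6}) ∪ ({-99/7} × [7/8, 3⋅√5])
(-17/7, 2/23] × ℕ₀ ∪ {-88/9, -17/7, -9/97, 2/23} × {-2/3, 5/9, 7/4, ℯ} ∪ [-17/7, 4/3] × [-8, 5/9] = ((-17/7, 2/23] × ℕ₀) ∪ ({-88/9, -17/7, -9/97, 2/23} × {-2/3, 5/9, 7/4, ℯ}) ∪ ([-17/7, 4/3] × [-8, 5/9])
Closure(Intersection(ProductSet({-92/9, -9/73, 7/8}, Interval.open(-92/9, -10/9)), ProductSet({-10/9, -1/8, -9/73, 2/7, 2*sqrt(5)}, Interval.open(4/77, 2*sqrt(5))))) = EmptySet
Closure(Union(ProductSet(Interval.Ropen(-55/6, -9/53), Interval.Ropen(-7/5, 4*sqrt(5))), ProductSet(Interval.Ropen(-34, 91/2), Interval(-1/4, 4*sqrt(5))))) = Union(ProductSet({-55/6, -9/53}, Union({4*sqrt(5)}, Interval(-7/5, -1/4))), ProductSet(Interval(-34, 91/2), Interval(-1/4, 4*sqrt(5))), ProductSet(Interval(-55/6, -9/53), {-7/5, 4*sqrt(5)}), ProductSet(Interval.Ropen(-55/6, -9/53), Interval.Ropen(-7/5, 4*sqrt(5))))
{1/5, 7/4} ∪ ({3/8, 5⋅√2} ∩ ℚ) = {1/5, 3/8, 7/4}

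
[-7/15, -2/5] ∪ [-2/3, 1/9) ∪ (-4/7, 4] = [-2/3, 4]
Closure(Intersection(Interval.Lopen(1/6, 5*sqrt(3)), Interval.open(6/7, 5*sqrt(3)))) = Interval(6/7, 5*sqrt(3))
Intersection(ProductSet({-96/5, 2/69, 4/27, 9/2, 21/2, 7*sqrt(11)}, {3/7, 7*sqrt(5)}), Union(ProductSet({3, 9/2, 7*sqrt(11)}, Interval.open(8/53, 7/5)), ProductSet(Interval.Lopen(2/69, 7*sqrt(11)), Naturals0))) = ProductSet({9/2, 7*sqrt(11)}, {3/7})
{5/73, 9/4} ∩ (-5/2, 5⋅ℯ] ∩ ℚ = {5/73, 9/4}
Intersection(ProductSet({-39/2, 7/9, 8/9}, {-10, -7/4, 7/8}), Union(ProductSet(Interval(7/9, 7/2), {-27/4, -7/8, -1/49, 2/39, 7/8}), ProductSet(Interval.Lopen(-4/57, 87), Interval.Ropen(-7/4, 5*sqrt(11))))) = ProductSet({7/9, 8/9}, {-7/4, 7/8})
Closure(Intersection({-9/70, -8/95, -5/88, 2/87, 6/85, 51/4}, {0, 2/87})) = {2/87}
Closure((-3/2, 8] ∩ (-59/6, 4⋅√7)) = [-3/2, 8]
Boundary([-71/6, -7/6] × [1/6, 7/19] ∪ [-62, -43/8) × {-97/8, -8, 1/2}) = ({-71/6, -7/6} × [1/6, 7/19]) ∪ ([-71/6, -7/6] × {1/6, 7/19}) ∪ ([-62, -43/8] × {-97/8, -8, 1/2})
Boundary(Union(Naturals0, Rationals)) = Reals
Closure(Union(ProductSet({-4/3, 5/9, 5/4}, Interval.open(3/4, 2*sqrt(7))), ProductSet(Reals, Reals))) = ProductSet(Reals, Reals)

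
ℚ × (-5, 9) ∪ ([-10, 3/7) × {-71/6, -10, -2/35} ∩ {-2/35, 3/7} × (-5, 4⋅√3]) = ℚ × (-5, 9)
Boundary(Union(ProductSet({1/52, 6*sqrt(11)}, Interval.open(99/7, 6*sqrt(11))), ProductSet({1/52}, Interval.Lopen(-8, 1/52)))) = Union(ProductSet({1/52}, Interval(-8, 1/52)), ProductSet({1/52, 6*sqrt(11)}, Interval(99/7, 6*sqrt(11))))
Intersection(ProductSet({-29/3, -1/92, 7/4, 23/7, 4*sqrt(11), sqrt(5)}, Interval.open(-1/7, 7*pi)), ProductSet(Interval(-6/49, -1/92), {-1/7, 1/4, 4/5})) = ProductSet({-1/92}, {1/4, 4/5})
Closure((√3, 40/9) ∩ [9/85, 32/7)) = [√3, 40/9]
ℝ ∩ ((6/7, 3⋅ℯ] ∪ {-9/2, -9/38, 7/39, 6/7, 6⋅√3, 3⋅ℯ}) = {-9/2, -9/38, 7/39, 6⋅√3} ∪ [6/7, 3⋅ℯ]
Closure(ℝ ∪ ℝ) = ℝ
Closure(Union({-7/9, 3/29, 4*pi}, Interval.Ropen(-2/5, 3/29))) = Union({-7/9, 4*pi}, Interval(-2/5, 3/29))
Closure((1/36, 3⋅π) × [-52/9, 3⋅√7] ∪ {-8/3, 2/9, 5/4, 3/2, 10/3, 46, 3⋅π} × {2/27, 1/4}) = ({-8/3, 2/9, 5/4, 3/2, 10/3, 46, 3⋅π} × {2/27, 1/4}) ∪ ([1/36, 3⋅π] × [-52/9, 3⋅√7])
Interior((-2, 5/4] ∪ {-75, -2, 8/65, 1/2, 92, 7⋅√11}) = (-2, 5/4)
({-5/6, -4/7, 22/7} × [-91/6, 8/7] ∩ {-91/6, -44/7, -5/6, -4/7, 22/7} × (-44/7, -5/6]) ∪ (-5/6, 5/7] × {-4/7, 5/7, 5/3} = ({-5/6, -4/7, 22/7} × (-44/7, -5/6]) ∪ ((-5/6, 5/7] × {-4/7, 5/7, 5/3})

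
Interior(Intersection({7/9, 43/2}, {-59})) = EmptySet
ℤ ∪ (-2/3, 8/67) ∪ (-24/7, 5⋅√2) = ℤ ∪ (-24/7, 5⋅√2)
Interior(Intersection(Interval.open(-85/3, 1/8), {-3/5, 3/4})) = EmptySet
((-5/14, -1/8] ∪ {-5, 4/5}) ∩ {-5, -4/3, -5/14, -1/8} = {-5, -1/8}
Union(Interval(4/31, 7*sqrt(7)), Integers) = Union(Integers, Interval(4/31, 7*sqrt(7)))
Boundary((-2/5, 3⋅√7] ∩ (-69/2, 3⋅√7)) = {-2/5, 3⋅√7}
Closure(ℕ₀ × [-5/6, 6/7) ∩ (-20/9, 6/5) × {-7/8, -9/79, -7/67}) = {0, 1} × {-9/79, -7/67}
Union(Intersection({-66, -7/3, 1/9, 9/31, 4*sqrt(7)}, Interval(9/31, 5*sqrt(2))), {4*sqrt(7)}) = {9/31, 4*sqrt(7)}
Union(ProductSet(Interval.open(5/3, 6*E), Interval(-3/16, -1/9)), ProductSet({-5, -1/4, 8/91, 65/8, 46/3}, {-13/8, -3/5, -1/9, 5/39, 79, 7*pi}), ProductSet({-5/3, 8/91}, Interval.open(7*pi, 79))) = Union(ProductSet({-5/3, 8/91}, Interval.open(7*pi, 79)), ProductSet({-5, -1/4, 8/91, 65/8, 46/3}, {-13/8, -3/5, -1/9, 5/39, 79, 7*pi}), ProductSet(Interval.open(5/3, 6*E), Interval(-3/16, -1/9)))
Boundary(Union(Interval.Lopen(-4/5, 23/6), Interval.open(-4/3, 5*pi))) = {-4/3, 5*pi}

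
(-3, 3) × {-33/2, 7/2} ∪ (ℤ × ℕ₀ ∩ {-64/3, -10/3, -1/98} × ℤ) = (-3, 3) × {-33/2, 7/2}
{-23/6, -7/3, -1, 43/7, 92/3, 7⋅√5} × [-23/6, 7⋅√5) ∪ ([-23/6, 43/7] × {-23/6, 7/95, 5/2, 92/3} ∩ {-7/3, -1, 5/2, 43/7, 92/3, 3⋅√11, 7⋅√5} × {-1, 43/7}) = {-23/6, -7/3, -1, 43/7, 92/3, 7⋅√5} × [-23/6, 7⋅√5)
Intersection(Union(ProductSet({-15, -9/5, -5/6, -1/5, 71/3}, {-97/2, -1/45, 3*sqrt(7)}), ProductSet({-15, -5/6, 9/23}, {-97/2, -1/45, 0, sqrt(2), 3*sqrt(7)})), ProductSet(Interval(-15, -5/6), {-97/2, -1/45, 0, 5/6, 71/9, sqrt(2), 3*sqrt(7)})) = Union(ProductSet({-15, -5/6}, {-97/2, -1/45, 0, sqrt(2), 3*sqrt(7)}), ProductSet({-15, -9/5, -5/6}, {-97/2, -1/45, 3*sqrt(7)}))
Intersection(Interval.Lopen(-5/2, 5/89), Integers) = Range(-2, 1, 1)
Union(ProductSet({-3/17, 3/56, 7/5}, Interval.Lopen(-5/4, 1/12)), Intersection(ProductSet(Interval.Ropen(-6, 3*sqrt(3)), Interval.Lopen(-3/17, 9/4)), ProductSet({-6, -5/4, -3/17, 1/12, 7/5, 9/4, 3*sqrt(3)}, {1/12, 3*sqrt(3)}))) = Union(ProductSet({-3/17, 3/56, 7/5}, Interval.Lopen(-5/4, 1/12)), ProductSet({-6, -5/4, -3/17, 1/12, 7/5, 9/4}, {1/12}))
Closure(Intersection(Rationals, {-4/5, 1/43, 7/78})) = {-4/5, 1/43, 7/78}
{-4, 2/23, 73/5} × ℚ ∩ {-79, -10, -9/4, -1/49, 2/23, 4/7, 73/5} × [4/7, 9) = {2/23, 73/5} × (ℚ ∩ [4/7, 9))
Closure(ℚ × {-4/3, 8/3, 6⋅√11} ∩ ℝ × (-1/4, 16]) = ℝ × {8/3}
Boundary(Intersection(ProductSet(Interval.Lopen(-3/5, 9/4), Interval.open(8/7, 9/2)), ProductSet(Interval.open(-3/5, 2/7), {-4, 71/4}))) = EmptySet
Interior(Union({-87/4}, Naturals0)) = EmptySet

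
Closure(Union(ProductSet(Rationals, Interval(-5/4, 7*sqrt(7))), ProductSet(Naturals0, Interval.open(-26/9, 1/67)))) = Union(ProductSet(Naturals0, Interval(-26/9, 1/67)), ProductSet(Reals, Interval(-5/4, 7*sqrt(7))))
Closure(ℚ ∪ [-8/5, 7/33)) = ℚ ∪ (-∞, ∞)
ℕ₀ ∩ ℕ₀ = ℕ₀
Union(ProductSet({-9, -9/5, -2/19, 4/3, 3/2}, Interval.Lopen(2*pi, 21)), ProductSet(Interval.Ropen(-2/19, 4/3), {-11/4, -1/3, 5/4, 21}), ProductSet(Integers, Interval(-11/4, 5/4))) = Union(ProductSet({-9, -9/5, -2/19, 4/3, 3/2}, Interval.Lopen(2*pi, 21)), ProductSet(Integers, Interval(-11/4, 5/4)), ProductSet(Interval.Ropen(-2/19, 4/3), {-11/4, -1/3, 5/4, 21}))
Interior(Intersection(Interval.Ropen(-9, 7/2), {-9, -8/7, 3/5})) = EmptySet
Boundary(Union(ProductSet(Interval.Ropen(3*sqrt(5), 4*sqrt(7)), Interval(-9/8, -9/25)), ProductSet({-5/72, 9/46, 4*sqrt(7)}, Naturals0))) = Union(ProductSet({3*sqrt(5), 4*sqrt(7)}, Interval(-9/8, -9/25)), ProductSet({-5/72, 9/46, 4*sqrt(7)}, Union(Complement(Naturals0, Interval.open(-9/8, -9/25)), Naturals0)), ProductSet(Interval(3*sqrt(5), 4*sqrt(7)), {-9/8, -9/25}))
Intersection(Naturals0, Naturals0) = Naturals0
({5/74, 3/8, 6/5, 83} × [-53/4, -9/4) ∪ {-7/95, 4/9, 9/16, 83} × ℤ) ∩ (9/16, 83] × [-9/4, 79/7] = {83} × {-2, -1, …, 11}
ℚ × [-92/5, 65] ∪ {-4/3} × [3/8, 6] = ℚ × [-92/5, 65]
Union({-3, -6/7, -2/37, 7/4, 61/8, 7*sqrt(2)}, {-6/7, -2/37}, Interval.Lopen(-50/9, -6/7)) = Union({-2/37, 7/4, 61/8, 7*sqrt(2)}, Interval.Lopen(-50/9, -6/7))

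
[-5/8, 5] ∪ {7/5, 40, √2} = [-5/8, 5] ∪ {40}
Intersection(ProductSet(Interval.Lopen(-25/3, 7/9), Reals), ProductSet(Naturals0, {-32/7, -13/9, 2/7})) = ProductSet(Range(0, 1, 1), {-32/7, -13/9, 2/7})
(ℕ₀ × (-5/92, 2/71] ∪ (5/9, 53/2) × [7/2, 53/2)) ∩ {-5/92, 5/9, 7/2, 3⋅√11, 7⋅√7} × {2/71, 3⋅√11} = {7/2, 3⋅√11, 7⋅√7} × {3⋅√11}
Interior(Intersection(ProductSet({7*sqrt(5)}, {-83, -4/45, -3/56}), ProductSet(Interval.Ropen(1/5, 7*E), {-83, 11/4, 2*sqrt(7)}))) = EmptySet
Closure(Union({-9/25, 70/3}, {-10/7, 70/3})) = {-10/7, -9/25, 70/3}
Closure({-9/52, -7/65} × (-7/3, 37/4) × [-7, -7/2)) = {-9/52, -7/65} × [-7/3, 37/4] × [-7, -7/2]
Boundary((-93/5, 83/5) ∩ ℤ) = {-18, -17, …, 16}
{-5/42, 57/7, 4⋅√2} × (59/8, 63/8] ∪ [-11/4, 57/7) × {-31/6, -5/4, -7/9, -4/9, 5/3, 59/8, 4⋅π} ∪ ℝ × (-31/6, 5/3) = (ℝ × (-31/6, 5/3)) ∪ ({-5/42, 57/7, 4⋅√2} × (59/8, 63/8]) ∪ ([-11/4, 57/7) × {-31/6, -5/4, -7/9, -4/9, 5/3, 59/8, 4⋅π})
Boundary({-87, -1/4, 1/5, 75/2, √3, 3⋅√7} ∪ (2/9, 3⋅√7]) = {-87, -1/4, 1/5, 2/9, 75/2, 3⋅√7}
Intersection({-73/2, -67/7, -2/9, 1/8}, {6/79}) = EmptySet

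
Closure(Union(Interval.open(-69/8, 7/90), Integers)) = Union(Integers, Interval(-69/8, 7/90))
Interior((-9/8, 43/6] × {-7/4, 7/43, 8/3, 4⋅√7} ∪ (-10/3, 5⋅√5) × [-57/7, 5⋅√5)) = (-10/3, 5⋅√5) × (-57/7, 5⋅√5)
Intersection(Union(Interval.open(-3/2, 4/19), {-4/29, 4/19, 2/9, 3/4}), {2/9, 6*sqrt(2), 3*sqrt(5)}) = {2/9}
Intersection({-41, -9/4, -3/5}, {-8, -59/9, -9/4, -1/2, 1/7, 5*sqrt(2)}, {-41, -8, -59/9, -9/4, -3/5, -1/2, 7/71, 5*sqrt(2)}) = {-9/4}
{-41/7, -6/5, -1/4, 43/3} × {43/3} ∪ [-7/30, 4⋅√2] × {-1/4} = ({-41/7, -6/5, -1/4, 43/3} × {43/3}) ∪ ([-7/30, 4⋅√2] × {-1/4})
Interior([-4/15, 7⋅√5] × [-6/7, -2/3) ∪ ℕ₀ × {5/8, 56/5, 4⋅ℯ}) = ((-4/15, 7⋅√5) ∪ ((-4/15, 7⋅√5) \ ℕ₀)) × (-6/7, -2/3)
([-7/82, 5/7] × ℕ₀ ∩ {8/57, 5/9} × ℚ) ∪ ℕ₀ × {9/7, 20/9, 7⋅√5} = ({8/57, 5/9} × ℕ₀) ∪ (ℕ₀ × {9/7, 20/9, 7⋅√5})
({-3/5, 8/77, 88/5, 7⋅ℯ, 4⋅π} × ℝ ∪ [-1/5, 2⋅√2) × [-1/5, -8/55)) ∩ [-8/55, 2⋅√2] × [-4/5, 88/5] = ({8/77} × [-4/5, 88/5]) ∪ ([-8/55, 2⋅√2) × [-1/5, -8/55))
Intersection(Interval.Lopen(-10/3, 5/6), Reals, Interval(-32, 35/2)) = Interval.Lopen(-10/3, 5/6)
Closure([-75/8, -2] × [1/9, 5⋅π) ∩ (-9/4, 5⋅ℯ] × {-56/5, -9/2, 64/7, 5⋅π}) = [-9/4, -2] × {64/7}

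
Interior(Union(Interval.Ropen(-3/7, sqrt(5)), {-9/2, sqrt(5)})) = Interval.open(-3/7, sqrt(5))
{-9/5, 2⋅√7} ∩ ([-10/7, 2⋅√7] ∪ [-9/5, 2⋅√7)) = {-9/5, 2⋅√7}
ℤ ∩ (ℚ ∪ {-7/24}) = ℤ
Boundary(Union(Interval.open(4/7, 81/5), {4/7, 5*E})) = {4/7, 81/5}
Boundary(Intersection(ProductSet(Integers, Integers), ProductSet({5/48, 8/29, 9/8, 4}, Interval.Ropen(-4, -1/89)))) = ProductSet({4}, Range(-4, 0, 1))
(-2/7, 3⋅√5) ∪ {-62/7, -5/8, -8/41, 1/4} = {-62/7, -5/8} ∪ (-2/7, 3⋅√5)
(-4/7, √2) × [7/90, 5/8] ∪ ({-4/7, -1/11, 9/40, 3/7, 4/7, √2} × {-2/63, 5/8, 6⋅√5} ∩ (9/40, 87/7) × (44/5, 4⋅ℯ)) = (-4/7, √2) × [7/90, 5/8]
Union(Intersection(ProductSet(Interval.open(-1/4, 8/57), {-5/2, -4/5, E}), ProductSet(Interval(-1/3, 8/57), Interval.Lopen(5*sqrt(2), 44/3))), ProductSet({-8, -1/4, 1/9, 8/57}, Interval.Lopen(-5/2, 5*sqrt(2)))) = ProductSet({-8, -1/4, 1/9, 8/57}, Interval.Lopen(-5/2, 5*sqrt(2)))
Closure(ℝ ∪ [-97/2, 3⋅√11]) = (-∞, ∞)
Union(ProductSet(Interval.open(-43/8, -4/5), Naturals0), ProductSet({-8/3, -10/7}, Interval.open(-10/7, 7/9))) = Union(ProductSet({-8/3, -10/7}, Interval.open(-10/7, 7/9)), ProductSet(Interval.open(-43/8, -4/5), Naturals0))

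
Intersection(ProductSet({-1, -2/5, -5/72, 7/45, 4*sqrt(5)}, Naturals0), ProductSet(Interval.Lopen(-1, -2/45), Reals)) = ProductSet({-2/5, -5/72}, Naturals0)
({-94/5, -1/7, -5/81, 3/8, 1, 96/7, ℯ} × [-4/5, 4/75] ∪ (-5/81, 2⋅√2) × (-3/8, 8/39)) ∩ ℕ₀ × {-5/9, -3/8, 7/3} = {1} × {-5/9, -3/8}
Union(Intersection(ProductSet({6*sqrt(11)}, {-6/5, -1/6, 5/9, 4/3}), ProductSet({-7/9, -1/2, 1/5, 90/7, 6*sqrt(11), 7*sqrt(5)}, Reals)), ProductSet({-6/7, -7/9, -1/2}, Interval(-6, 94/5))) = Union(ProductSet({6*sqrt(11)}, {-6/5, -1/6, 5/9, 4/3}), ProductSet({-6/7, -7/9, -1/2}, Interval(-6, 94/5)))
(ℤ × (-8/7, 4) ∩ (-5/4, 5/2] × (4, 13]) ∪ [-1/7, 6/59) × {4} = [-1/7, 6/59) × {4}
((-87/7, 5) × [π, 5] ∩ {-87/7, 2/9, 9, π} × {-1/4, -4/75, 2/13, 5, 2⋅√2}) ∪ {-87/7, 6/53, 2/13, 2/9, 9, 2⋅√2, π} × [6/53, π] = ({2/9, π} × {5}) ∪ ({-87/7, 6/53, 2/13, 2/9, 9, 2⋅√2, π} × [6/53, π])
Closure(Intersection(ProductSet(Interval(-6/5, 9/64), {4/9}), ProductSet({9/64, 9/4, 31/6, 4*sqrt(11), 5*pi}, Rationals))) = ProductSet({9/64}, {4/9})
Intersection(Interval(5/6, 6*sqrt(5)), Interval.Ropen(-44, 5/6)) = EmptySet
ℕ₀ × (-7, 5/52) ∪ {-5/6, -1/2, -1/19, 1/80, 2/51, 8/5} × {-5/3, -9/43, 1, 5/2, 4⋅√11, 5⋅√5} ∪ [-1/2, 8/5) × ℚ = ([-1/2, 8/5) × ℚ) ∪ (ℕ₀ × (-7, 5/52)) ∪ ({-5/6, -1/2, -1/19, 1/80, 2/51, 8/5} × {-5/3, -9/43, 1, 5/2, 4⋅√11, 5⋅√5})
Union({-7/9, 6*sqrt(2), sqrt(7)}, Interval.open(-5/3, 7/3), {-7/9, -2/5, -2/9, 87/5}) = Union({87/5, 6*sqrt(2), sqrt(7)}, Interval.open(-5/3, 7/3))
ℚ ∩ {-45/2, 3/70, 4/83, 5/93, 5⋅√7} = {-45/2, 3/70, 4/83, 5/93}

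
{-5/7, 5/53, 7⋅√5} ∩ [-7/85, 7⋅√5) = {5/53}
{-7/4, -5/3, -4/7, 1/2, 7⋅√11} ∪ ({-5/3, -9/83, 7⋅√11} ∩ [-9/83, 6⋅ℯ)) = {-7/4, -5/3, -4/7, -9/83, 1/2, 7⋅√11}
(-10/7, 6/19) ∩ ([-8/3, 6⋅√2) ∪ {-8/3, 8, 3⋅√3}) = (-10/7, 6/19)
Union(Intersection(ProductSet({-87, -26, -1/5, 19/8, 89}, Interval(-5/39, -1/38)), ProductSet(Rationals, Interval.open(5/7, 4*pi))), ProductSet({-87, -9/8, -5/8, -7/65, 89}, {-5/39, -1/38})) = ProductSet({-87, -9/8, -5/8, -7/65, 89}, {-5/39, -1/38})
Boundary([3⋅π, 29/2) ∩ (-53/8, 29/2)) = {29/2, 3⋅π}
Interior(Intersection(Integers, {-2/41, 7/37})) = EmptySet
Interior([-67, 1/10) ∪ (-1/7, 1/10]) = (-67, 1/10)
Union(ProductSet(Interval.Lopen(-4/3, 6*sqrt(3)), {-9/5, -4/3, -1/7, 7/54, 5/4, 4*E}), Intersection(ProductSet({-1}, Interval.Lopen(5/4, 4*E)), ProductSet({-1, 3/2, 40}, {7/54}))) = ProductSet(Interval.Lopen(-4/3, 6*sqrt(3)), {-9/5, -4/3, -1/7, 7/54, 5/4, 4*E})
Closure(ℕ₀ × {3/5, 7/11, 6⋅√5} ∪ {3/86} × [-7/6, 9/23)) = ({3/86} × [-7/6, 9/23]) ∪ (ℕ₀ × {3/5, 7/11, 6⋅√5})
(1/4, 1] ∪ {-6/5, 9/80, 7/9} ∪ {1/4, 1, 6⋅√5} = {-6/5, 9/80, 6⋅√5} ∪ [1/4, 1]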